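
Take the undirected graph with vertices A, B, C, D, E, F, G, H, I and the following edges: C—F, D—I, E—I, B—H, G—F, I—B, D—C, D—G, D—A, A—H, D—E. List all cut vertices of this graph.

D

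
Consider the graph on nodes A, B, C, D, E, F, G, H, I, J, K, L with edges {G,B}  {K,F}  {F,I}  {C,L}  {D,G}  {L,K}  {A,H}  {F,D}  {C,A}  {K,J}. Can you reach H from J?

Yes

From J we can reach A, B, C, D, F, G, H, I, J, K, L, which includes H.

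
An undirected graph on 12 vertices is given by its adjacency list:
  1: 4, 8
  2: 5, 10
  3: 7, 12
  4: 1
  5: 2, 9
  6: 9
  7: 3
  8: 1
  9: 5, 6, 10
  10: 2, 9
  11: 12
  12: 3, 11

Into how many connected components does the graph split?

3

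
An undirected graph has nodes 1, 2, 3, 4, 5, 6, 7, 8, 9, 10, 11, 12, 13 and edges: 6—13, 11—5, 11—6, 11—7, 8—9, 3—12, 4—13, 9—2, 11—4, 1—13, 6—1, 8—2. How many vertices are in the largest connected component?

7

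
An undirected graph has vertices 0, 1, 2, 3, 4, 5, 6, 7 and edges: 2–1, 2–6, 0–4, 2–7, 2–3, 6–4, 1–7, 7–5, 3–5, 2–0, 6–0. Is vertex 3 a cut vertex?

No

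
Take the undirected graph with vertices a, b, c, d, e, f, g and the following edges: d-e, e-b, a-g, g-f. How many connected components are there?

c is isolated — a component by itself.
Starting from a we can reach a, f, g. That is one component of size 3.
Starting from b we can reach b, d, e. That is one component of size 3.
Total: 3 components.

3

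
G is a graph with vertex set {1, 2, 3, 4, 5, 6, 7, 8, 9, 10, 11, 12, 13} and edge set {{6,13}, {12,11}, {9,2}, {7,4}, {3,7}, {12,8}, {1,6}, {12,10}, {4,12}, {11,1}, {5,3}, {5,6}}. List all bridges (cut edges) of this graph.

The edges on the cycle 5-3-7-4-12-11-1-6-5 are not bridges since each lies on that cycle.
But removing 8-12 disconnects 8 from 12; removing 9-2 disconnects 9 from 2; removing 10-12 disconnects 10 from 12; removing 13-6 disconnects 13 from 6 — these are bridges.

10-12, 12-8, 13-6, 2-9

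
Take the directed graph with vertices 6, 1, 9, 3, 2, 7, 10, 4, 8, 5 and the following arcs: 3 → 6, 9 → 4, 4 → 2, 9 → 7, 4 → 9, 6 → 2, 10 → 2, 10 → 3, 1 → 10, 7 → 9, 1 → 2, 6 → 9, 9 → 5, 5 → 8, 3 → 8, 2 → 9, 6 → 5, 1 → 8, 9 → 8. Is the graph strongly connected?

There is no directed path from 4 to 6, so the graph is not strongly connected.

No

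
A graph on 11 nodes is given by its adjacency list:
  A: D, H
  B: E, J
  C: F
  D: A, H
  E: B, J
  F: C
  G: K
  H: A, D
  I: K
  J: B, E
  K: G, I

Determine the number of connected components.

Starting from C we can reach C, F. That is one component of size 2.
Starting from G we can reach G, I, K. That is one component of size 3.
Starting from A we can reach A, D, H. That is one component of size 3.
Starting from B we can reach B, E, J. That is one component of size 3.
Total: 4 components.

4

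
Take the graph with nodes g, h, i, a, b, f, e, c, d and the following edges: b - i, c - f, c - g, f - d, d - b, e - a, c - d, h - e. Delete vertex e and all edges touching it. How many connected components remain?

With e gone, the remaining components are: {a}; {h}; {b, c, d, f, g, i}.
That is 3 components.

3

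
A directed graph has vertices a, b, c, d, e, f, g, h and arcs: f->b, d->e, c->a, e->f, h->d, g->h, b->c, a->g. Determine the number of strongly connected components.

{a, b, c, d, e, f, g, h} are all mutually reachable — one SCC of size 8.
That gives 1 strongly connected component.

1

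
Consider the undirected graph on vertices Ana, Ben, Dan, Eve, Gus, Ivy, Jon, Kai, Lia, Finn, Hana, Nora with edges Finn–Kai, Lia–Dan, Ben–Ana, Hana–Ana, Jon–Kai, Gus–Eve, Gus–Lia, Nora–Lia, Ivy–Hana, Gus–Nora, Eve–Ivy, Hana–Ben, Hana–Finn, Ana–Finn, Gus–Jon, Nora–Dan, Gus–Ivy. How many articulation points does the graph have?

Removing Gus increases the component count from 1 to 2, so Gus is a cut vertex.
By contrast removing Dan leaves 1 component; it is not a cut vertex. No other vertex is a cut vertex either.

1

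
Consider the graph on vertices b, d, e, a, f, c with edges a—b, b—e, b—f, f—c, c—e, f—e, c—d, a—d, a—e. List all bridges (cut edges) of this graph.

none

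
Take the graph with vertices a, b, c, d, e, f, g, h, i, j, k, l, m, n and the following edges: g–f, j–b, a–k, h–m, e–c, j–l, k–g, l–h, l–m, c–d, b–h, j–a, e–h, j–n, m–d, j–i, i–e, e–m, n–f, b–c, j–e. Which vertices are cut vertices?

j

Removing j increases the component count from 1 to 2, so j is a cut vertex.
By contrast removing m leaves 1 component; it is not a cut vertex. No other vertex is a cut vertex either.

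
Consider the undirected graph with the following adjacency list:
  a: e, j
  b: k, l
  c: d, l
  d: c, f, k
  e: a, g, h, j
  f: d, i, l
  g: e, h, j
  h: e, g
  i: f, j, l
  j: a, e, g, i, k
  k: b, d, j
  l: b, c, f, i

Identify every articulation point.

j

Removing j increases the component count from 1 to 2, so j is a cut vertex.
By contrast removing k leaves 1 component; it is not a cut vertex. No other vertex is a cut vertex either.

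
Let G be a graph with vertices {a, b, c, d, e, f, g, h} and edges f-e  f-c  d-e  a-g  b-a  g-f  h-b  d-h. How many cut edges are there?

The edges on the cycle d-h-b-a-g-f-e-d are not bridges since each lies on that cycle.
But removing f-c disconnects f from c — this is a bridge.

1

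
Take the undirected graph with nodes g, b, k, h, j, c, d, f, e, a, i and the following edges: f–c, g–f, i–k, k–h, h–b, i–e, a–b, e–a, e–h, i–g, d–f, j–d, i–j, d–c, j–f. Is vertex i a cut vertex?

Yes

Deleting i raises the number of components from 1 to 2, so i is a cut vertex.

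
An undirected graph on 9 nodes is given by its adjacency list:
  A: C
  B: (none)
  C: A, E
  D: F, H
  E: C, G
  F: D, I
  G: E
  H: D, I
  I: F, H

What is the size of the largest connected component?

B is isolated — a component by itself.
Starting from D we can reach D, F, H, I. That is one component of size 4.
Starting from A we can reach A, C, E, G. That is one component of size 4.
The largest has 4 vertices.

4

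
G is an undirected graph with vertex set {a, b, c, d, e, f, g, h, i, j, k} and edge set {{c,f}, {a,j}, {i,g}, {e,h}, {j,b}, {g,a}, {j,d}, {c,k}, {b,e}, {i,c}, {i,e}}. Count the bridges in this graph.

The edges on the cycle i-g-a-j-b-e-i are not bridges since each lies on that cycle.
But removing k - c disconnects k from c; removing j - d disconnects j from d; removing f - c disconnects f from c; removing i - c disconnects i from c — these are bridges.
In total 5 edges are bridges.

5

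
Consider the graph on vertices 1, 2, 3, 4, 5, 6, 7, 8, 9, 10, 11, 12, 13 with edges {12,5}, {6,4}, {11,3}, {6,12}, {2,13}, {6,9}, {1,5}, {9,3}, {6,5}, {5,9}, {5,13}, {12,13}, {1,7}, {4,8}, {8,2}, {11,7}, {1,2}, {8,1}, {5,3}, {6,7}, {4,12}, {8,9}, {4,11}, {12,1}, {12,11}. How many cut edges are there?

0

The edges on the cycle 6-4-8-9-3-11-12-6 are not bridges since each lies on that cycle.
Every edge lies on some cycle, so there are no bridges.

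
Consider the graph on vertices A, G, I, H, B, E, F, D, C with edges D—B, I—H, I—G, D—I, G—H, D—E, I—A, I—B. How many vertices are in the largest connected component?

7

C is isolated — a component by itself.
F is isolated — a component by itself.
Starting from A we can reach A, B, D, E, G, H, I. That is one component of size 7.
The largest has 7 vertices.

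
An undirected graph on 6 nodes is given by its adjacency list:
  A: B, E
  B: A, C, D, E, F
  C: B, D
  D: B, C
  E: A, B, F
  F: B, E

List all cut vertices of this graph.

Removing B increases the component count from 1 to 2, so B is a cut vertex.
By contrast removing D leaves 1 component; it is not a cut vertex. No other vertex is a cut vertex either.

B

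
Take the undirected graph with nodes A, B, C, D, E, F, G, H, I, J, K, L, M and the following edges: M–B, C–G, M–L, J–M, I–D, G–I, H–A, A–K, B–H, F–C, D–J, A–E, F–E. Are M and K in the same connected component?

Yes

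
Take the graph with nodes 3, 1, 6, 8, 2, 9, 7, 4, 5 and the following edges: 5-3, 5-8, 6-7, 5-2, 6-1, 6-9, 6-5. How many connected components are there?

4 is isolated — a component by itself.
Starting from 1 we can reach 1, 2, 3, 5, 6, 7, 8, 9. That is one component of size 8.
Total: 2 components.

2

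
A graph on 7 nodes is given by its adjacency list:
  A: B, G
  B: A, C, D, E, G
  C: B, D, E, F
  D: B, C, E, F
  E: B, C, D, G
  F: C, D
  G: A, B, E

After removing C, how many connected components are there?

With C gone, the remaining components are: {A, B, D, E, F, G}.
That is 1 component.

1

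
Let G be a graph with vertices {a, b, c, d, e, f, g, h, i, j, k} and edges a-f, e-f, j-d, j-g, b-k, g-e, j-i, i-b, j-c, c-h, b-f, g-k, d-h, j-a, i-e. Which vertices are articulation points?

j

Removing j increases the component count from 1 to 2, so j is a cut vertex.
By contrast removing k leaves 1 component; it is not a cut vertex. No other vertex is a cut vertex either.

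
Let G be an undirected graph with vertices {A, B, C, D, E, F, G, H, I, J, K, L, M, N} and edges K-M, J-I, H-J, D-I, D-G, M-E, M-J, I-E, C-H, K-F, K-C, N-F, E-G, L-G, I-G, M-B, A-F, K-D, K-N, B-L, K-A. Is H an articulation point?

No

Deleting H leaves 1 component (was 1) (its neighbors C, J remain connected to each other), so H is not a cut vertex.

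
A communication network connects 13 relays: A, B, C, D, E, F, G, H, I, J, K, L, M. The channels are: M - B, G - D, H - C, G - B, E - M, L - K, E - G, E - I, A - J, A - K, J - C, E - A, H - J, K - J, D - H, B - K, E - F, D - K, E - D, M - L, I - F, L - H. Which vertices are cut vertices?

E

Removing E increases the component count from 1 to 2, so E is a cut vertex.
By contrast removing F leaves 1 component; it is not a cut vertex. No other vertex is a cut vertex either.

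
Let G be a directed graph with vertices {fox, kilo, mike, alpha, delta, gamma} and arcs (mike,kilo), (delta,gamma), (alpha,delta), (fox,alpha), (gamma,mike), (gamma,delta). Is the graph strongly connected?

No

There is no directed path from mike to fox, so the graph is not strongly connected.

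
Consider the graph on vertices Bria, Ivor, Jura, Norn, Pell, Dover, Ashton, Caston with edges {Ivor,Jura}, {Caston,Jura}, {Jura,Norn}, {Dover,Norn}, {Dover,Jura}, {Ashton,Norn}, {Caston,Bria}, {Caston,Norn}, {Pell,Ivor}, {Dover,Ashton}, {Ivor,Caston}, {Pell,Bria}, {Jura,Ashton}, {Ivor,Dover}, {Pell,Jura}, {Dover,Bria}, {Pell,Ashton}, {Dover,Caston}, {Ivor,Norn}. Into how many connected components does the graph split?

Starting from Bria we can reach Bria, Ivor, Jura, Norn, Pell, Dover, Ashton, Caston. That is one component of size 8.
Total: 1 component.

1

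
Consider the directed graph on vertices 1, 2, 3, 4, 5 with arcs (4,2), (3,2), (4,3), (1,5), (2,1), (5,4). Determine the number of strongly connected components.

{1, 2, 3, 4, 5} are all mutually reachable — one SCC of size 5.
That gives 1 strongly connected component.

1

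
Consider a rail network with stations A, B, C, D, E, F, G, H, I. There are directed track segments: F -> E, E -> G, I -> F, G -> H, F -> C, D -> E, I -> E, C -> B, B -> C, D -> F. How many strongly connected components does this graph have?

{B, C} are all mutually reachable — one SCC of size 2.
{D} is an SCC by itself.
{H} is an SCC by itself.
{G} is an SCC by itself.
{E} is an SCC by itself.
(and 3 more singleton SCCs)
That gives 8 strongly connected components.

8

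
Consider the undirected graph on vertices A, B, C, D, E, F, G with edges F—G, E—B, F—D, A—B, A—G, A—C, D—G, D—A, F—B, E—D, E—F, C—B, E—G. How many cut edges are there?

0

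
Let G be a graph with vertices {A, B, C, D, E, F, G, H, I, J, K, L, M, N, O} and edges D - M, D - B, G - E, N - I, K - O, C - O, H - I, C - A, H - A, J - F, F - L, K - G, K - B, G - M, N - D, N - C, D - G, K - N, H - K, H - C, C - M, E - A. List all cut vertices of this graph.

Removing F increases the component count from 2 to 3, so F is a cut vertex.
By contrast removing N leaves 2 components; it is not a cut vertex. No other vertex is a cut vertex either.

F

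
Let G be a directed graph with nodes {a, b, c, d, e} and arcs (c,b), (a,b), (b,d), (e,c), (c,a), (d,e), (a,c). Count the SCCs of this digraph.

1

{a, b, c, d, e} are all mutually reachable — one SCC of size 5.
That gives 1 strongly connected component.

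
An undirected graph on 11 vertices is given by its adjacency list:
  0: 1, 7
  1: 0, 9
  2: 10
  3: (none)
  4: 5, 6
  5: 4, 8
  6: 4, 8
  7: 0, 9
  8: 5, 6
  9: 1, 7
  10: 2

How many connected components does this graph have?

4

3 is isolated — a component by itself.
Starting from 2 we can reach 2, 10. That is one component of size 2.
Starting from 4 we can reach 4, 5, 6, 8. That is one component of size 4.
Starting from 0 we can reach 0, 1, 7, 9. That is one component of size 4.
Total: 4 components.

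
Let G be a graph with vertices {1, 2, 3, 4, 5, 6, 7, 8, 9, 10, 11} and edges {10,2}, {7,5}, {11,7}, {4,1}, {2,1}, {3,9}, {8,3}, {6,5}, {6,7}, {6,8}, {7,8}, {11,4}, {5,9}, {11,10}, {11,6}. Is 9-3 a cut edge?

After removing 9-3, the path 9-5-6-8-3 still connects them, so the edge is not a bridge.

No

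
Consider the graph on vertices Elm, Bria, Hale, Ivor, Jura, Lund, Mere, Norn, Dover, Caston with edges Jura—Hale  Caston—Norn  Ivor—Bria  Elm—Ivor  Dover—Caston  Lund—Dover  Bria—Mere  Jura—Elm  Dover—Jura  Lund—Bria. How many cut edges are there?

The edges on the cycle Lund-Dover-Jura-Elm-Ivor-Bria-Lund are not bridges since each lies on that cycle.
But removing Dover—Caston disconnects Dover from Caston; removing Hale—Jura disconnects Hale from Jura; removing Norn—Caston disconnects Norn from Caston; removing Bria—Mere disconnects Bria from Mere — these are bridges.
That makes 4 bridges.

4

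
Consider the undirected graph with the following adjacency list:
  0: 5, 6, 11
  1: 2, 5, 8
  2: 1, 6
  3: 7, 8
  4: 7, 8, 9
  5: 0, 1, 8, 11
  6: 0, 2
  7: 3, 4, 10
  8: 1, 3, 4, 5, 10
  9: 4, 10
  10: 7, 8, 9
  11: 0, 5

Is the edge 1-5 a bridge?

After removing 1-5, the path 1-8-5 still connects them, so the edge is not a bridge.

No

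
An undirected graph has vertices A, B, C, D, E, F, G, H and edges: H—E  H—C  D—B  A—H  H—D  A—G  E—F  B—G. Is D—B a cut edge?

No

After removing D—B, the path D-H-A-G-B still connects them, so the edge is not a bridge.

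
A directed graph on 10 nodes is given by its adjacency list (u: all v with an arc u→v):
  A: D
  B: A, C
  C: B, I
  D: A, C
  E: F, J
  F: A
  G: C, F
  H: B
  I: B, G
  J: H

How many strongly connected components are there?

{A, B, C, D, F, G, I} are all mutually reachable — one SCC of size 7.
{E} is an SCC by itself.
{J} is an SCC by itself.
{H} is an SCC by itself.
That gives 4 strongly connected components.

4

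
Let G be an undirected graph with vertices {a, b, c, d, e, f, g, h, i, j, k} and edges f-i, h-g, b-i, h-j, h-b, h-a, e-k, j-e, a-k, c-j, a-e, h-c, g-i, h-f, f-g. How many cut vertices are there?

Removing h increases the component count from 2 to 3, so h is a cut vertex.
By contrast removing b leaves 2 components; it is not a cut vertex. No other vertex is a cut vertex either.

1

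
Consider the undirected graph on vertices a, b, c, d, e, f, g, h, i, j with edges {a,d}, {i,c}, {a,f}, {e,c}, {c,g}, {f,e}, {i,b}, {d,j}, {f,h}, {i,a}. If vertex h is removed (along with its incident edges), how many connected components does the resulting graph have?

1

With h gone, the remaining components are: {a, b, c, d, e, f, g, i, j}.
That is 1 component.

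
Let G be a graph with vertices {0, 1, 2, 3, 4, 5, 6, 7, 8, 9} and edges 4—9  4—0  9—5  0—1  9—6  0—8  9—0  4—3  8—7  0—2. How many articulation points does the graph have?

Removing 0 increases the component count from 1 to 4, so 0 is a cut vertex.
Removing 4 increases the component count from 1 to 2, so 4 is a cut vertex.
Removing 8 increases the component count from 1 to 2, so 8 is a cut vertex.
Likewise 9 is a cut vertex.
By contrast removing 1 leaves 1 component; it is not a cut vertex. No other vertex is a cut vertex either.

4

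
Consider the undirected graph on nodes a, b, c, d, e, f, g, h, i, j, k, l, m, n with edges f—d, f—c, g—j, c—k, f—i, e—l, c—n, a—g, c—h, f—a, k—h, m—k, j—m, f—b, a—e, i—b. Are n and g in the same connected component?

From n we can reach a, b, c, d, e, f, g, h, i, j, k, l, m, n, which includes g.

Yes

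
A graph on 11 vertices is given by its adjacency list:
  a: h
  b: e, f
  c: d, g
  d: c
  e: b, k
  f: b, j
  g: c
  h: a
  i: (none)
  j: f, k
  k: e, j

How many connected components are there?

i is isolated — a component by itself.
Starting from a we can reach a, h. That is one component of size 2.
Starting from c we can reach c, d, g. That is one component of size 3.
Starting from b we can reach b, e, f, j, k. That is one component of size 5.
Total: 4 components.

4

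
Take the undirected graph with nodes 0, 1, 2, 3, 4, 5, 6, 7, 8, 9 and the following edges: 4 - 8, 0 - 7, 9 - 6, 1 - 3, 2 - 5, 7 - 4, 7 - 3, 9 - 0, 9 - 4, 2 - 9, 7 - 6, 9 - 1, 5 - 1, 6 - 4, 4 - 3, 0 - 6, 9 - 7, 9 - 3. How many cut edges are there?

The edges on the cycle 9-0-7-9 are not bridges since each lies on that cycle.
But removing 4 - 8 disconnects 4 from 8 — this is a bridge.

1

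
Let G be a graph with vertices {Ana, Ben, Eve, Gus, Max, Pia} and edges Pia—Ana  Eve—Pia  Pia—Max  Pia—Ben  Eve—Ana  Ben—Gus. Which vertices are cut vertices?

Removing Ben increases the component count from 1 to 2, so Ben is a cut vertex.
Removing Pia increases the component count from 1 to 3, so Pia is a cut vertex.
By contrast removing Ana leaves 1 component; it is not a cut vertex. No other vertex is a cut vertex either.

Ben, Pia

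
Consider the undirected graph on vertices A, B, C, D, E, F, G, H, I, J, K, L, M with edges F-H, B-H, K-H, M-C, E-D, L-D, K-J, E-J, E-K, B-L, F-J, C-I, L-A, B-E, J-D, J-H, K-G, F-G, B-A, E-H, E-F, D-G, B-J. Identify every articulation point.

Removing C increases the component count from 2 to 3, so C is a cut vertex.
By contrast removing G leaves 2 components; it is not a cut vertex. No other vertex is a cut vertex either.

C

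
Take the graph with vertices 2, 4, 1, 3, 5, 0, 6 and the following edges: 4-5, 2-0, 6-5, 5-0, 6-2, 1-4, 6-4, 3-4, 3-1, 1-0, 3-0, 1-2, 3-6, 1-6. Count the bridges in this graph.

0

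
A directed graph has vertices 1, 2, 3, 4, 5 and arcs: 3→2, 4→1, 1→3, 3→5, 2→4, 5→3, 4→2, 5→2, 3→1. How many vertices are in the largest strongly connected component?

{1, 2, 3, 4, 5} are all mutually reachable — one SCC of size 5.
The largest has 5 vertices.

5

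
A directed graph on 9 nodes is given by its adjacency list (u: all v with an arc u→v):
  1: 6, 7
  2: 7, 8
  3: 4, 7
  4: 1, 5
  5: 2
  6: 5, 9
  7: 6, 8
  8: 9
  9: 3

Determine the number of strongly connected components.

{1, 2, 3, 4, 5, 6, 7, 8, 9} are all mutually reachable — one SCC of size 9.
That gives 1 strongly connected component.

1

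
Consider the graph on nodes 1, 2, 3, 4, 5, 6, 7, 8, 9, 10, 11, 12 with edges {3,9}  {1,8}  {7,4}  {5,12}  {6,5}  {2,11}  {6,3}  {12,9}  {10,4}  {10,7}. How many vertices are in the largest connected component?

5

Starting from 1 we can reach 1, 8. That is one component of size 2.
Starting from 2 we can reach 2, 11. That is one component of size 2.
Starting from 4 we can reach 4, 7, 10. That is one component of size 3.
Starting from 3 we can reach 3, 5, 6, 9, 12. That is one component of size 5.
The largest has 5 vertices.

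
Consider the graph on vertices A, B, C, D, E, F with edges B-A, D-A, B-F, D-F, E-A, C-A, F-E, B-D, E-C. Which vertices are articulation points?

none

Removing C, for instance, still leaves 1 component. No single vertex removal increases the component count — the graph has no articulation points.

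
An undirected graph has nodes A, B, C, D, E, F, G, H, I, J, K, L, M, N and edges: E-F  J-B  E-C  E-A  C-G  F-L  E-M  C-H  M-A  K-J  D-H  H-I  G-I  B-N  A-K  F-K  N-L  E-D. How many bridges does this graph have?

0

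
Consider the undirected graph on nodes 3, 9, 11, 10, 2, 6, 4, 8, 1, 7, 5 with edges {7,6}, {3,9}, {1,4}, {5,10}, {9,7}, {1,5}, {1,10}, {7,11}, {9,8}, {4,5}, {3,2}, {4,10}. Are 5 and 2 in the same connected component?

No

The component containing 5 is {1, 4, 5, 10}, and 2 is not in it.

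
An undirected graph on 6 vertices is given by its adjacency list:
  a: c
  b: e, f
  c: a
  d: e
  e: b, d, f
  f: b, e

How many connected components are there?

Starting from a we can reach a, c. That is one component of size 2.
Starting from b we can reach b, d, e, f. That is one component of size 4.
Total: 2 components.

2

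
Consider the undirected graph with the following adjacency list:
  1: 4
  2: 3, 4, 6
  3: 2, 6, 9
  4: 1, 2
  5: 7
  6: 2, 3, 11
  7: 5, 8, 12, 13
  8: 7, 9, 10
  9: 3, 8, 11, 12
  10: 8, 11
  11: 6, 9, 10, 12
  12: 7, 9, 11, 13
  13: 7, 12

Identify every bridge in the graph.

1-4, 2-4, 5-7

The edges on the cycle 12-7-13-12 are not bridges since each lies on that cycle.
But removing 4-2 disconnects 4 from 2; removing 5-7 disconnects 5 from 7; removing 4-1 disconnects 4 from 1 — these are bridges.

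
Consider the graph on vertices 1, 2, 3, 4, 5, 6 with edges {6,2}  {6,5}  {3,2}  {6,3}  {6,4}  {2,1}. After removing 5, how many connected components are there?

With 5 gone, the remaining components are: {1, 2, 3, 4, 6}.
That is 1 component.

1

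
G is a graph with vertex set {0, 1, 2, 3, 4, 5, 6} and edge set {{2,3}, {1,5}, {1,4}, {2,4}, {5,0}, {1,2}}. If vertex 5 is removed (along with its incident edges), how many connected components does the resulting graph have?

3

With 5 gone, the remaining components are: {0}; {6}; {1, 2, 3, 4}.
That is 3 components.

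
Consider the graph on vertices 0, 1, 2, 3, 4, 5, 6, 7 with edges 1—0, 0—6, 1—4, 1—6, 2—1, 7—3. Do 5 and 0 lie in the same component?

No

The component containing 5 is {5}, and 0 is not in it.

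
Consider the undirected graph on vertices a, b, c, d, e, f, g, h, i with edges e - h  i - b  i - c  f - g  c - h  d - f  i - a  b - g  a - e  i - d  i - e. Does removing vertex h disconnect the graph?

No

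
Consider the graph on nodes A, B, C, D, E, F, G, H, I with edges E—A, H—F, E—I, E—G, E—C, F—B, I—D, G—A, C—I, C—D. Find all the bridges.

The edges on the cycle E-G-A-E are not bridges since each lies on that cycle.
But removing H—F disconnects H from F; removing B—F disconnects B from F — these are bridges.

B-F, F-H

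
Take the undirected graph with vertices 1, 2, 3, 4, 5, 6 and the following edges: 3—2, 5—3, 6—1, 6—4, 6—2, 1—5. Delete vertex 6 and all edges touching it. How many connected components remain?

2

With 6 gone, the remaining components are: {4}; {1, 2, 3, 5}.
That is 2 components.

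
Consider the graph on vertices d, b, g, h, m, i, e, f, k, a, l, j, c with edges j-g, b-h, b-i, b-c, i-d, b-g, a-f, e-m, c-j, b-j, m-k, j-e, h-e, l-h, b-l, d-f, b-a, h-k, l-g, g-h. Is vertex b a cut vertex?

Deleting b raises the number of components from 1 to 2, so b is a cut vertex.

Yes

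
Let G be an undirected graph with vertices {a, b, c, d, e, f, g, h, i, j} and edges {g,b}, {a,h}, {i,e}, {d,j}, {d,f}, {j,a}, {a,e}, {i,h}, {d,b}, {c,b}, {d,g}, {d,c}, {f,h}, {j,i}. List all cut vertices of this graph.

Removing d increases the component count from 1 to 2, so d is a cut vertex.
By contrast removing a leaves 1 component; it is not a cut vertex. No other vertex is a cut vertex either.

d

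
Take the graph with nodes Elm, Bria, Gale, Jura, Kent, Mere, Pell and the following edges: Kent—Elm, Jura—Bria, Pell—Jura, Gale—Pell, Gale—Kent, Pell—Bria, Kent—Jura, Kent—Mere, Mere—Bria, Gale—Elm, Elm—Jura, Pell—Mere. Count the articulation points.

0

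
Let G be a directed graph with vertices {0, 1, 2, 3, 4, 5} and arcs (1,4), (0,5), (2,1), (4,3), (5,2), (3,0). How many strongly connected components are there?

{0, 1, 2, 3, 4, 5} are all mutually reachable — one SCC of size 6.
That gives 1 strongly connected component.

1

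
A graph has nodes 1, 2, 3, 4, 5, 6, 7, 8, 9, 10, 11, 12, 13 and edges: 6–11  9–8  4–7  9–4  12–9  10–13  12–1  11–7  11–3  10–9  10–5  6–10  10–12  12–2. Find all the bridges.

The edges on the cycle 6-10-12-9-4-7-11-6 are not bridges since each lies on that cycle.
But removing 1–12 disconnects 1 from 12; removing 8–9 disconnects 8 from 9; removing 11–3 disconnects 11 from 3; removing 13–10 disconnects 13 from 10 — these are bridges.
In total 6 edges are bridges.

1-12, 10-13, 10-5, 11-3, 12-2, 8-9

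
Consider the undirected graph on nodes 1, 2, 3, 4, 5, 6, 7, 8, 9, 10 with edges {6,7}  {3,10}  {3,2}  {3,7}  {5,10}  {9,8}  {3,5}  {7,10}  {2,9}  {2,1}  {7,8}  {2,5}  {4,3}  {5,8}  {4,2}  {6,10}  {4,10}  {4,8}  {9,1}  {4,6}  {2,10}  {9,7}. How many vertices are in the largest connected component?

Starting from 1 we can reach 1, 2, 3, 4, 5, 6, 7, 8, 9, 10. That is one component of size 10.
The largest has 10 vertices.

10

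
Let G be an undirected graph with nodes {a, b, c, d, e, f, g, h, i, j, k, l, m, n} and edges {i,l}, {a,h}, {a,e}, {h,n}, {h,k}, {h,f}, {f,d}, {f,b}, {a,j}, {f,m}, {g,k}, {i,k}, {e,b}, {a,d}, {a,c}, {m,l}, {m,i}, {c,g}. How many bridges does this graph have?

2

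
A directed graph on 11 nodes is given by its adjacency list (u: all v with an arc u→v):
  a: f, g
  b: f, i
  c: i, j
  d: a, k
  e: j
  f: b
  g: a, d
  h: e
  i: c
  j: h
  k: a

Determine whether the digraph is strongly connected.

No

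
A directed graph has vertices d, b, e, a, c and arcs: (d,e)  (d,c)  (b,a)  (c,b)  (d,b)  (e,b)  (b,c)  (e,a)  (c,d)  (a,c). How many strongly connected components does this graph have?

{a, b, c, d, e} are all mutually reachable — one SCC of size 5.
That gives 1 strongly connected component.

1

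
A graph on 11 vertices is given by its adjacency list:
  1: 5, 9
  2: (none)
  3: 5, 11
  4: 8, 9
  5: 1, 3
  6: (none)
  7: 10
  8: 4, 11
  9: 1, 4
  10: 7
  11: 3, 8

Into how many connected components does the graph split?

2 is isolated — a component by itself.
6 is isolated — a component by itself.
Starting from 7 we can reach 7, 10. That is one component of size 2.
Starting from 1 we can reach 1, 3, 4, 5, 8, 9, 11. That is one component of size 7.
Total: 4 components.

4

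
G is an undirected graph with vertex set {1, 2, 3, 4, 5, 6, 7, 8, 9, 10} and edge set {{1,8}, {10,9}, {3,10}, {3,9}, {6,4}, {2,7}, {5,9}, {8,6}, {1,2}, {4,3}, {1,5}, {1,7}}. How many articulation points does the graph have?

1

Removing 1 increases the component count from 1 to 2, so 1 is a cut vertex.
By contrast removing 3 leaves 1 component; it is not a cut vertex. No other vertex is a cut vertex either.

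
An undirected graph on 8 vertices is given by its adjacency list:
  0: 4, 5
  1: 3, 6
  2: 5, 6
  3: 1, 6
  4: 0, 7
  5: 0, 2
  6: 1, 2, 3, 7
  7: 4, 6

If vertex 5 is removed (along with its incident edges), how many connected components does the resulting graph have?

1

With 5 gone, the remaining components are: {0, 1, 2, 3, 4, 6, 7}.
That is 1 component.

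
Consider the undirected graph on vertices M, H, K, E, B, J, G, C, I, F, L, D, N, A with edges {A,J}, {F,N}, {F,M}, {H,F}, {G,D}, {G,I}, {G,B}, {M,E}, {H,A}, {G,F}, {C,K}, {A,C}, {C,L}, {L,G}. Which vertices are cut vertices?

A, C, F, G, M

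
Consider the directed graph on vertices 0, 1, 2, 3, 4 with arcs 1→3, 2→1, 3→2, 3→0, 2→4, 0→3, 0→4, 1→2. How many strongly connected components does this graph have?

2

{0, 1, 2, 3} are all mutually reachable — one SCC of size 4.
{4} is an SCC by itself.
That gives 2 strongly connected components.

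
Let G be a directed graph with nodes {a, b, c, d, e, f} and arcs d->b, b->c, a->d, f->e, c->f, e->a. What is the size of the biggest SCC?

{a, b, c, d, e, f} are all mutually reachable — one SCC of size 6.
The largest has 6 vertices.

6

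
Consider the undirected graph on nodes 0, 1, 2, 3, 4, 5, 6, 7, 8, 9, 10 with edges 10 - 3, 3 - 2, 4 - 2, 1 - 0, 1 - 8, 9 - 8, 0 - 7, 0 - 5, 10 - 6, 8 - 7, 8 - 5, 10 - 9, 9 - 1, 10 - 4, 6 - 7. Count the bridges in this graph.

0

The edges on the cycle 9-1-8-9 are not bridges since each lies on that cycle.
Every edge lies on some cycle, so there are no bridges.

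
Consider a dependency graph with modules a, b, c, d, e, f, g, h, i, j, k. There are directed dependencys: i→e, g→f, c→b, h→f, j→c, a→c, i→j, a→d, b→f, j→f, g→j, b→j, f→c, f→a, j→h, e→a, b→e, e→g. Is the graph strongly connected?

No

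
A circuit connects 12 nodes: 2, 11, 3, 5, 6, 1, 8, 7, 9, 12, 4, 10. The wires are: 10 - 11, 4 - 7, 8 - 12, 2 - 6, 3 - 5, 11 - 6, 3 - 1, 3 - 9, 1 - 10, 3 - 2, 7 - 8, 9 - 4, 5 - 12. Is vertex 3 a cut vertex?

Yes

Deleting 3 raises the number of components from 1 to 2, so 3 is a cut vertex.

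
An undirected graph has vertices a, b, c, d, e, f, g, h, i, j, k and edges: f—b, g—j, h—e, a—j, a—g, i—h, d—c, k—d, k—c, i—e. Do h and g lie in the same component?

No

The component containing h is {e, h, i}, and g is not in it.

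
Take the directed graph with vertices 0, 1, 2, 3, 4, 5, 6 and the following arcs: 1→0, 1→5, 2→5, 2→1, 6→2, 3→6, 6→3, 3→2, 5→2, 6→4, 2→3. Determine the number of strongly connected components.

{1, 2, 3, 5, 6} are all mutually reachable — one SCC of size 5.
{4} is an SCC by itself.
{0} is an SCC by itself.
That gives 3 strongly connected components.

3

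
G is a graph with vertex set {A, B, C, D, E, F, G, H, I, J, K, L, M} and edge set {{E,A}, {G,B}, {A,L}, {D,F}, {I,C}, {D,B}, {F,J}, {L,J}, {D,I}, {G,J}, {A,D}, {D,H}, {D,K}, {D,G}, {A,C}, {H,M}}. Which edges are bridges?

A-E, D-H, D-K, H-M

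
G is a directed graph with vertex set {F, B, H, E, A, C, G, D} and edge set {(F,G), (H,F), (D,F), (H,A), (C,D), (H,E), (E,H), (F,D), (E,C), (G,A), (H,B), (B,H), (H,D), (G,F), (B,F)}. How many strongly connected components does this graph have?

4

{B, E, H} are all mutually reachable — one SCC of size 3.
{D, F, G} are all mutually reachable — one SCC of size 3.
{C} is an SCC by itself.
{A} is an SCC by itself.
That gives 4 strongly connected components.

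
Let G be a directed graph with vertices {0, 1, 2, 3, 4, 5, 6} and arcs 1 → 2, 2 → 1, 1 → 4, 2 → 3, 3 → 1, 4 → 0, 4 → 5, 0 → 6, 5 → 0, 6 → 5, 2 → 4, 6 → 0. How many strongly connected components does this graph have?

{0, 5, 6} are all mutually reachable — one SCC of size 3.
{1, 2, 3} are all mutually reachable — one SCC of size 3.
{4} is an SCC by itself.
That gives 3 strongly connected components.

3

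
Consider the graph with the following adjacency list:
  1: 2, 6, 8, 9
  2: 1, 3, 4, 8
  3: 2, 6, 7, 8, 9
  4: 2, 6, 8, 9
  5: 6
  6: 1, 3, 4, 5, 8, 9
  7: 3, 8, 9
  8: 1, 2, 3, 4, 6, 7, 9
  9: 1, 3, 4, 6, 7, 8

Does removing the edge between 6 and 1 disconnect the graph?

No

After removing 6-1, the path 6-9-1 still connects them, so the edge is not a bridge.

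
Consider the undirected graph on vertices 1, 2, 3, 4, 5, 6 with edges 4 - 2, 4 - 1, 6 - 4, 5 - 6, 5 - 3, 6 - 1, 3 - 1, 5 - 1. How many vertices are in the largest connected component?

Starting from 1 we can reach 1, 2, 3, 4, 5, 6. That is one component of size 6.
The largest has 6 vertices.

6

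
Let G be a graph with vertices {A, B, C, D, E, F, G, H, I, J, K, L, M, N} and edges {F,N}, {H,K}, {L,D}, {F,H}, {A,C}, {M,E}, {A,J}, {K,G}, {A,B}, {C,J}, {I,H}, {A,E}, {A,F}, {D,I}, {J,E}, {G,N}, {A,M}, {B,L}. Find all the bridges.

The edges on the cycle A-B-L-D-I-H-K-G-N-F-A are not bridges since each lies on that cycle.
Every edge lies on some cycle, so there are no bridges.

none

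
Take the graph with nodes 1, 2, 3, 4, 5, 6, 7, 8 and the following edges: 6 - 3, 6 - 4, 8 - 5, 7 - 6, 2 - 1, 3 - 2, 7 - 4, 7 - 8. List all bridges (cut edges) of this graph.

The edges on the cycle 7-6-4-7 are not bridges since each lies on that cycle.
But removing 2 - 1 disconnects 2 from 1; removing 3 - 2 disconnects 3 from 2; removing 5 - 8 disconnects 5 from 8; removing 6 - 3 disconnects 6 from 3 — these are bridges.
In total 5 edges are bridges.

1-2, 2-3, 3-6, 5-8, 7-8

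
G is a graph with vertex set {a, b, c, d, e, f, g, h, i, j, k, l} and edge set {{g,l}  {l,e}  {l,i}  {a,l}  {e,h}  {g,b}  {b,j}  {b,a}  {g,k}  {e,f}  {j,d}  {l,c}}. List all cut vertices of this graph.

Removing b increases the component count from 1 to 2, so b is a cut vertex.
Removing e increases the component count from 1 to 3, so e is a cut vertex.
Removing g increases the component count from 1 to 2, so g is a cut vertex.
Likewise j, l are cut vertices.
By contrast removing c leaves 1 component; it is not a cut vertex. No other vertex is a cut vertex either.

b, e, g, j, l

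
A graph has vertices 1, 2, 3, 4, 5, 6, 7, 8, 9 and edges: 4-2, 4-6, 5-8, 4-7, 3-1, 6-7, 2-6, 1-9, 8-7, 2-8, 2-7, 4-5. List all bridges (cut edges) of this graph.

1-3, 1-9

The edges on the cycle 4-2-6-7-4 are not bridges since each lies on that cycle.
But removing 3-1 disconnects 3 from 1; removing 9-1 disconnects 9 from 1 — these are bridges.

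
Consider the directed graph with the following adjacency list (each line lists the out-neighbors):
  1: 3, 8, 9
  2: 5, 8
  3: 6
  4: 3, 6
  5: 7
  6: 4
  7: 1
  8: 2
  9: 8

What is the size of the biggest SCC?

{1, 2, 5, 7, 8, 9} are all mutually reachable — one SCC of size 6.
{3, 4, 6} are all mutually reachable — one SCC of size 3.
The largest has 6 vertices.

6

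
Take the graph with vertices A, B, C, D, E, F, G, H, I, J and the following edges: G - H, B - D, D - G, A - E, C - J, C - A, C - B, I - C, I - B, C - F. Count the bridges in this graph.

The edges on the cycle I-C-B-I are not bridges since each lies on that cycle.
But removing D - G disconnects D from G; removing E - A disconnects E from A; removing B - D disconnects B from D; removing F - C disconnects F from C — these are bridges.
In total 7 edges are bridges.

7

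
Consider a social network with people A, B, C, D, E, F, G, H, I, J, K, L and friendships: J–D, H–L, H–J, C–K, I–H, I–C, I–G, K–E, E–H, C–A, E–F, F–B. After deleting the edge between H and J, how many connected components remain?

2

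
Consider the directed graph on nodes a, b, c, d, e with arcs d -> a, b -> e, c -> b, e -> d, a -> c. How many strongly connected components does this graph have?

1

{a, b, c, d, e} are all mutually reachable — one SCC of size 5.
That gives 1 strongly connected component.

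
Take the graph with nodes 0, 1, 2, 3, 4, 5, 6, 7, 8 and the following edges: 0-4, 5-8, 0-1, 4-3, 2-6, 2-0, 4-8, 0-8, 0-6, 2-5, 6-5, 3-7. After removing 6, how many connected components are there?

With 6 gone, the remaining components are: {0, 1, 2, 3, 4, 5, 7, 8}.
That is 1 component.

1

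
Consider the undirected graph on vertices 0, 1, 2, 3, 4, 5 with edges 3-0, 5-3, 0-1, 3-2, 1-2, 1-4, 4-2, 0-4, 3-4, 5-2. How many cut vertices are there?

0

Removing 1, for instance, still leaves 1 component. No single vertex removal increases the component count — the graph has no articulation points.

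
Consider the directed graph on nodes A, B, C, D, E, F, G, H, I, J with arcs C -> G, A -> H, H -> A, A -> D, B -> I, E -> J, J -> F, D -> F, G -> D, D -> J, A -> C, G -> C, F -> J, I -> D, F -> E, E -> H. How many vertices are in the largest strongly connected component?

{A, C, D, E, F, G, H, J} are all mutually reachable — one SCC of size 8.
{B} is an SCC by itself.
{I} is an SCC by itself.
The largest has 8 vertices.

8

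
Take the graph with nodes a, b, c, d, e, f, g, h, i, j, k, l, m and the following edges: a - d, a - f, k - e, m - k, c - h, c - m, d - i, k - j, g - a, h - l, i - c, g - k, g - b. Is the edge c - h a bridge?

Removing c - h leaves no path between c and h: the component count goes from 1 to 2. So it is a bridge.

Yes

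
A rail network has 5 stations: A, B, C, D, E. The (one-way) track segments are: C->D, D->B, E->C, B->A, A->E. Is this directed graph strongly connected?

From C we can reach every vertex (A, B, C, D, E), and every vertex can reach C (A, B, C, D, E). So the whole graph is one strongly connected component.

Yes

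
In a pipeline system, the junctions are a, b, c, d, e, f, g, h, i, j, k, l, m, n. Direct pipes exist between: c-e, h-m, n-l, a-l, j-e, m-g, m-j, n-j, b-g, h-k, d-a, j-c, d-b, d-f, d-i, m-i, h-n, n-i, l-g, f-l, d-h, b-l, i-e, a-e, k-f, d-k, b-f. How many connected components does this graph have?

1

Starting from a we can reach a, b, c, d, e, f, g, h, i, j, k, l, m, n. That is one component of size 14.
Total: 1 component.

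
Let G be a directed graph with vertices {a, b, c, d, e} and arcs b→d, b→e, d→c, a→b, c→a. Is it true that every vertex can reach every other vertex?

There is no directed path from e to c, so the graph is not strongly connected.

No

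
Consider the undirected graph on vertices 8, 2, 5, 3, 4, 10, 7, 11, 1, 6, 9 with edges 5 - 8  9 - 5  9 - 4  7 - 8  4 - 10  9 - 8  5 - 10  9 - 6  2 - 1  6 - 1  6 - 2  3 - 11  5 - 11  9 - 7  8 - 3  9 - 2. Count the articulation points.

1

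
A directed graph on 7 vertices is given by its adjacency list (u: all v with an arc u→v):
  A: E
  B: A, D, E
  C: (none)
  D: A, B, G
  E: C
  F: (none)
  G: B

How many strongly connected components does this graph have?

5

{B, D, G} are all mutually reachable — one SCC of size 3.
{E} is an SCC by itself.
{F} is an SCC by itself.
{A} is an SCC by itself.
{C} is an SCC by itself.
That gives 5 strongly connected components.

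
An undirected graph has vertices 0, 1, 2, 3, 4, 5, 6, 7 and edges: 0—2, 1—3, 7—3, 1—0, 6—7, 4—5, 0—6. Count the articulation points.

1

Removing 0 increases the component count from 2 to 3, so 0 is a cut vertex.
By contrast removing 3 leaves 2 components; it is not a cut vertex. No other vertex is a cut vertex either.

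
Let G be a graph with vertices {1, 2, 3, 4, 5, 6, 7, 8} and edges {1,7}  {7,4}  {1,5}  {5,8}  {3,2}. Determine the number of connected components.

6 is isolated — a component by itself.
Starting from 2 we can reach 2, 3. That is one component of size 2.
Starting from 1 we can reach 1, 4, 5, 7, 8. That is one component of size 5.
Total: 3 components.

3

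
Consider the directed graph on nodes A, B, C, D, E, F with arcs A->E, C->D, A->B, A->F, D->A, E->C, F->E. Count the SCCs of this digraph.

2

{A, C, D, E, F} are all mutually reachable — one SCC of size 5.
{B} is an SCC by itself.
That gives 2 strongly connected components.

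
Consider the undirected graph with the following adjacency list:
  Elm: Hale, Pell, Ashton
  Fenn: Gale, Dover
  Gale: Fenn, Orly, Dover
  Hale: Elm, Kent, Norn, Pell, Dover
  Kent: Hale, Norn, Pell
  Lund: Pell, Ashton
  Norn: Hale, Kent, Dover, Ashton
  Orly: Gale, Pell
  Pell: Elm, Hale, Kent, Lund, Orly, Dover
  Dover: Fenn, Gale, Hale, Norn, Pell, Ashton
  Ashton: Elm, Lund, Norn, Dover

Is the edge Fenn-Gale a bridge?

After removing Fenn-Gale, the path Fenn-Dover-Gale still connects them, so the edge is not a bridge.

No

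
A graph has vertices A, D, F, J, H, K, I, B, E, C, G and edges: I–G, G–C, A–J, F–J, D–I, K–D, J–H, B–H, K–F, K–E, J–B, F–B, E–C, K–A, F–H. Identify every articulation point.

Removing K increases the component count from 1 to 2, so K is a cut vertex.
By contrast removing F leaves 1 component; it is not a cut vertex. No other vertex is a cut vertex either.

K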